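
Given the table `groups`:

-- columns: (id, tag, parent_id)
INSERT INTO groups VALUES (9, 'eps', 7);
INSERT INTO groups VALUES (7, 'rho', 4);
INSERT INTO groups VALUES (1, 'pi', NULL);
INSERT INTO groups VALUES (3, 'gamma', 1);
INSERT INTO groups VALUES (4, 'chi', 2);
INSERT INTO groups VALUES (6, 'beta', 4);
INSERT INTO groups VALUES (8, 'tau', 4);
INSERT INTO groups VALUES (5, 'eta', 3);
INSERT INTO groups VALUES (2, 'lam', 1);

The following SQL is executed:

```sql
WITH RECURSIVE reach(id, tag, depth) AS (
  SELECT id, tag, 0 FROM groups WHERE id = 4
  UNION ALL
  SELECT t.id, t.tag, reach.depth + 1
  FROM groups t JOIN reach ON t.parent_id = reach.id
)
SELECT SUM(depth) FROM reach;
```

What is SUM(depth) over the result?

Base: id=4 (chi) at depth 0.
Iteration 1: rows with parent_id in {4} -> beta (id 6, depth 1), rho (id 7, depth 1), tau (id 8, depth 1).
Iteration 2: rows with parent_id in {6,7,8} -> eps (id 9, depth 2).
Iteration 3: no rows with parent_id in {9}; recursion stops.
SUM(depth) = 0 + 1 + 1 + 1 + 2 = 5.

5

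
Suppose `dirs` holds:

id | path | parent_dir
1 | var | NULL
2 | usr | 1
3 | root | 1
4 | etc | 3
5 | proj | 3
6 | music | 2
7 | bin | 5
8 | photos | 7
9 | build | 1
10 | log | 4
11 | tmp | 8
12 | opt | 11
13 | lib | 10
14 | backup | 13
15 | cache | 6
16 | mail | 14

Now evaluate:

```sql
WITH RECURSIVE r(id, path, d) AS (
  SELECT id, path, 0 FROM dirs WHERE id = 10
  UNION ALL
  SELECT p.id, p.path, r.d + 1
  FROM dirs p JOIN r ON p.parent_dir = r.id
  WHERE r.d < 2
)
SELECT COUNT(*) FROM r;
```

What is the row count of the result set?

3

Base: id=10 (log) at d 0.
Iteration 1: rows with parent_dir in {10} -> lib (id 13, d 1).
Iteration 2: rows with parent_dir in {13} -> backup (id 14, d 2).
Iteration 3: d < 2 fails for all current rows; recursion stops.
Total rows emitted: 3.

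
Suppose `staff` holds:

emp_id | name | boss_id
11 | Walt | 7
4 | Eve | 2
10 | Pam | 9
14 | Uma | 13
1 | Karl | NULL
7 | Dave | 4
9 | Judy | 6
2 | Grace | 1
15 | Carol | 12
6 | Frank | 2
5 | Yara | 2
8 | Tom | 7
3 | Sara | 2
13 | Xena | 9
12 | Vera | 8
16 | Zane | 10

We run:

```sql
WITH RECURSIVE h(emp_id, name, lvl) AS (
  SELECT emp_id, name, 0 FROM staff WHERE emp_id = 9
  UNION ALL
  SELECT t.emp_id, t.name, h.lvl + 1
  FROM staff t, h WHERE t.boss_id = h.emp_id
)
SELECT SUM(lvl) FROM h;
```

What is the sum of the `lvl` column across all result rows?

Base: emp_id=9 (Judy) at lvl 0.
Iteration 1: rows with boss_id in {9} -> Pam (id 10, lvl 1), Xena (id 13, lvl 1).
Iteration 2: rows with boss_id in {10,13} -> Uma (id 14, lvl 2), Zane (id 16, lvl 2).
Iteration 3: no rows with boss_id in {14,16}; recursion stops.
SUM(lvl) = 0 + 1 + 1 + 2 + 2 = 6.

6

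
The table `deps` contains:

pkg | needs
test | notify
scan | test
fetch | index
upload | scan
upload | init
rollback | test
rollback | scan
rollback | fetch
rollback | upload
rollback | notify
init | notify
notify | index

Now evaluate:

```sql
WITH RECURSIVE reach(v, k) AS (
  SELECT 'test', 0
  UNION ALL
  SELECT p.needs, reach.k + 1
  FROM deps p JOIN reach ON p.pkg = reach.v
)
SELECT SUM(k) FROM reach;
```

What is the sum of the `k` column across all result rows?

Base: (test, k=0).
Iteration 1: edges from {test} -> (notify, k=1).
Iteration 2: edges from {notify} -> (index, k=2).
Iteration 3: no outgoing edges from {index}; recursion stops.
SUM(k) = 0 + 1 + 2 = 3.

3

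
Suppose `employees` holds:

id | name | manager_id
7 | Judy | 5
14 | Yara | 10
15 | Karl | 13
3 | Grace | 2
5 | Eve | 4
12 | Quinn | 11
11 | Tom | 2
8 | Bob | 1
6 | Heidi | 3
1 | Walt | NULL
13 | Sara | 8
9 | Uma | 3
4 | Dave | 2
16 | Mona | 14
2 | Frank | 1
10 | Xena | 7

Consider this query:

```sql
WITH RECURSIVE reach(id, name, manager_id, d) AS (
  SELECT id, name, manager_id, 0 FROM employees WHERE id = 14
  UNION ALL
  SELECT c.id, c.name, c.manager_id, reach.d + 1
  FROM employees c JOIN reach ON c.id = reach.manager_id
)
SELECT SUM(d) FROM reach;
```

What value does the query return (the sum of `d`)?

Base: id=14 (Yara), manager_id=10, d 0.
Iteration 1: join on id=10 -> Xena (id 10, manager_id=7, d 1).
Iteration 2: join on id=7 -> Judy (id 7, manager_id=5, d 2).
Iteration 3: join on id=5 -> Eve (id 5, manager_id=4, d 3).
Iteration 4: join on id=4 -> Dave (id 4, manager_id=2, d 4).
Iteration 5: join on id=2 -> Frank (id 2, manager_id=1, d 5).
Iteration 6: join on id=1 -> Walt (id 1, manager_id=NULL, d 6).
Iteration 7: manager_id is NULL; no match; recursion stops.
SUM(d) = 0 + 1 + 2 + 3 + 4 + 5 + 6 = 21.

21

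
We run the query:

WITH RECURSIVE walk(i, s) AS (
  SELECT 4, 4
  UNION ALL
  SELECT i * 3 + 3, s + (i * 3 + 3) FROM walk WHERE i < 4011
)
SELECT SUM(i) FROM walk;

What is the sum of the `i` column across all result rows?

18028

Base: i=4, s=4.
Iteration 1: 4 < 4011 holds -> i = 4 * 3 + 3 = 15, s = 4 + 15 = 19.
Iteration 2: 15 < 4011 holds -> i = 15 * 3 + 3 = 48, s = 19 + 48 = 67.
Iteration 3: 48 < 4011 holds -> i = 48 * 3 + 3 = 147, s = 67 + 147 = 214.
Iteration 4: 147 < 4011 holds -> i = 147 * 3 + 3 = 444, s = 214 + 444 = 658.
Iteration 5: 444 < 4011 holds -> i = 444 * 3 + 3 = 1335, s = 658 + 1335 = 1993.
Iteration 6: 1335 < 4011 holds -> i = 1335 * 3 + 3 = 4008, s = 1993 + 4008 = 6001.
Iteration 7: 4008 < 4011 holds -> i = 4008 * 3 + 3 = 12027, s = 6001 + 12027 = 18028.
Iteration 8: 12027 < 4011 fails; recursion stops.
SUM(i) = 4 + 15 + 48 + 147 + 444 + 1335 + 4008 + 12027 = 18028.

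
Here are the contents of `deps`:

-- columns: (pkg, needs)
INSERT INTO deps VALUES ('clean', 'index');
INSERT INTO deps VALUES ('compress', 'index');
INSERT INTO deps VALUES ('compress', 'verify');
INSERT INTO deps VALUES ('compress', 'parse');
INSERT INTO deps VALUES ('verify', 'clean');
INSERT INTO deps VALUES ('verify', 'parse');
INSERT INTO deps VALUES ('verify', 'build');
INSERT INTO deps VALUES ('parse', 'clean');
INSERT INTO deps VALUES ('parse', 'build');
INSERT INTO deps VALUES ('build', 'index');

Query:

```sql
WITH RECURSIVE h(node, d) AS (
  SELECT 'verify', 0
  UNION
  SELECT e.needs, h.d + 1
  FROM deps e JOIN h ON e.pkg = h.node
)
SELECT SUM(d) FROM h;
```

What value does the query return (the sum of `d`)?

12

Base: (verify, d=0).
Iteration 1: edges from {verify} -> (build, d=1), (clean, d=1), (parse, d=1).
Iteration 2: edges from {build,clean,parse} -> (build, d=2), (clean, d=2), (index, d=2). [UNION drops 1 duplicate row(s)]
Iteration 3: edges from {build,clean,index} -> (index, d=3). [UNION drops 1 duplicate row(s)]
Iteration 4: no outgoing edges from {index}; recursion stops.
SUM(d) = 0 + 1 + 1 + 1 + 2 + 2 + 2 + 3 = 12.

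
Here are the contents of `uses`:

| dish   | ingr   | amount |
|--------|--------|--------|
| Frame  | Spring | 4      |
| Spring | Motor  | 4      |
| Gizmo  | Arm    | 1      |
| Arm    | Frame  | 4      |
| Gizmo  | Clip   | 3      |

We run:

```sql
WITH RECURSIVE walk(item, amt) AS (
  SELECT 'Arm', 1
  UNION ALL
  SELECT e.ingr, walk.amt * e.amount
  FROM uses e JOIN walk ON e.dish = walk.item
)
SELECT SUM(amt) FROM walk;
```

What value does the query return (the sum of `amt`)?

Base: (Arm, amt=1).
Iteration 1: components of {Arm} -> Frame = 1*4 = 4.
Iteration 2: components of {Frame} -> Spring = 4*4 = 16.
Iteration 3: components of {Spring} -> Motor = 16*4 = 64.
Iteration 4: no further components; recursion stops.
SUM(amt) = 1 + 4 + 16 + 64 = 85.

85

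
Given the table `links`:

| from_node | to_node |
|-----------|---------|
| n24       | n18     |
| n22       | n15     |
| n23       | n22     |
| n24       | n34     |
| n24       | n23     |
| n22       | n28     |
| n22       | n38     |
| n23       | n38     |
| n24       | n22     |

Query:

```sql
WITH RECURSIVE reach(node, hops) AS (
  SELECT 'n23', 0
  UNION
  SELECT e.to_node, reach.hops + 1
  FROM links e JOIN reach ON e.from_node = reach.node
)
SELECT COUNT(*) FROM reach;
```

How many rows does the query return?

Base: (n23, hops=0).
Iteration 1: edges from {n23} -> (n22, hops=1), (n38, hops=1).
Iteration 2: edges from {n22,n38} -> (n15, hops=2), (n28, hops=2), (n38, hops=2).
Iteration 3: no outgoing edges from {n15,n28,n38}; recursion stops.
Total rows emitted: 6.

6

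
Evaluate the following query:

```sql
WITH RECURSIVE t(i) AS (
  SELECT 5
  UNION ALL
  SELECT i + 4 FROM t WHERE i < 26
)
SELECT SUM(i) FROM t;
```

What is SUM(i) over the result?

Base: i=5.
Iteration 1: 5 < 26 holds -> i = 5 + 4 = 9.
Iteration 2: 9 < 26 holds -> i = 9 + 4 = 13.
Iteration 3: 13 < 26 holds -> i = 13 + 4 = 17.
Iteration 4: 17 < 26 holds -> i = 17 + 4 = 21.
Iteration 5: 21 < 26 holds -> i = 21 + 4 = 25.
Iteration 6: 25 < 26 holds -> i = 25 + 4 = 29.
Iteration 7: 29 < 26 fails; recursion stops.
SUM(i) = 5 + 9 + 13 + 17 + 21 + 25 + 29 = 119.

119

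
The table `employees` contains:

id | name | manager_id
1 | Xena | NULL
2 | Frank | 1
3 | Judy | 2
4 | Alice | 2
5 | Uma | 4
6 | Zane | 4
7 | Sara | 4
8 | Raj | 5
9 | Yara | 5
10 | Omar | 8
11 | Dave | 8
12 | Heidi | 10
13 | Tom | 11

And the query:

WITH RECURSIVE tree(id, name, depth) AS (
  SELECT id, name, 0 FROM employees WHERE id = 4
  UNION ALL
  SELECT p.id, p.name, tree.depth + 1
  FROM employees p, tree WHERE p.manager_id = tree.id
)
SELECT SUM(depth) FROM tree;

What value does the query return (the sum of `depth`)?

Base: id=4 (Alice) at depth 0.
Iteration 1: rows with manager_id in {4} -> Uma (id 5, depth 1), Zane (id 6, depth 1), Sara (id 7, depth 1).
Iteration 2: rows with manager_id in {5,6,7} -> Raj (id 8, depth 2), Yara (id 9, depth 2).
Iteration 3: rows with manager_id in {8,9} -> Omar (id 10, depth 3), Dave (id 11, depth 3).
Iteration 4: rows with manager_id in {10,11} -> Heidi (id 12, depth 4), Tom (id 13, depth 4).
Iteration 5: no rows with manager_id in {12,13}; recursion stops.
SUM(depth) = 0 + 1 + 1 + 1 + 2 + 2 + 3 + 3 + 4 + 4 = 21.

21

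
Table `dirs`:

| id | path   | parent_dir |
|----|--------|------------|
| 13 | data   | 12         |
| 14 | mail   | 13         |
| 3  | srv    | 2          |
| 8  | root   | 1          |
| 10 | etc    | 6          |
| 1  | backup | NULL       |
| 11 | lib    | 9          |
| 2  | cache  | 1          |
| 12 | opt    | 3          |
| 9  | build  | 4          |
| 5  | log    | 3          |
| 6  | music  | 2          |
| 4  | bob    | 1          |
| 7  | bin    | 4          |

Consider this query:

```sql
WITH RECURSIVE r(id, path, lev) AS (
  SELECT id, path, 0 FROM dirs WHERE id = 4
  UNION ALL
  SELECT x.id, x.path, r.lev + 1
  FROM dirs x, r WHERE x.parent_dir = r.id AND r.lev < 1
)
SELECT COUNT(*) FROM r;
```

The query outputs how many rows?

Base: id=4 (bob) at lev 0.
Iteration 1: rows with parent_dir in {4} -> bin (id 7, lev 1), build (id 9, lev 1).
Iteration 2: lev < 1 fails for all current rows; recursion stops.
Total rows emitted: 3.

3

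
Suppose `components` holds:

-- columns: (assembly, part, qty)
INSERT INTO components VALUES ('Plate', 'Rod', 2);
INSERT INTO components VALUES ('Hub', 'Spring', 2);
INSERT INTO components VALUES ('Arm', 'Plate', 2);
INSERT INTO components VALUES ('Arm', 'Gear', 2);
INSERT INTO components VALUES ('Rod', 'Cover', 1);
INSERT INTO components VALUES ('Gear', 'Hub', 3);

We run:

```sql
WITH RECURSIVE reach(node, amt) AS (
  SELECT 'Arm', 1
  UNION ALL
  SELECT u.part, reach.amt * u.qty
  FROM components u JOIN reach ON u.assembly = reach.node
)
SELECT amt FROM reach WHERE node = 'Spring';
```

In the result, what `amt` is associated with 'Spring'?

12

Base: (Arm, amt=1).
Iteration 1: components of {Arm} -> Gear = 1*2 = 2, Plate = 1*2 = 2.
Iteration 2: components of {Gear,Plate} -> Hub = 2*3 = 6, Rod = 2*2 = 4.
Iteration 3: components of {Hub,Rod} -> Cover = 4*1 = 4, Spring = 6*2 = 12.
Iteration 4: no further components; recursion stops.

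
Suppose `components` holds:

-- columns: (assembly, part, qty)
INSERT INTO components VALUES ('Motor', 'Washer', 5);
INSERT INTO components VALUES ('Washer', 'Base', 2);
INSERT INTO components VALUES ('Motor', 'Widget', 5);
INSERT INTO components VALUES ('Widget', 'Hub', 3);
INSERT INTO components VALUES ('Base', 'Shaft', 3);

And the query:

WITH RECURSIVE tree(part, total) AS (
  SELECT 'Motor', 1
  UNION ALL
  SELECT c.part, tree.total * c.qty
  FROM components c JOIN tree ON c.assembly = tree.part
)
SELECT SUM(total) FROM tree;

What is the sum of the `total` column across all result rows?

Base: (Motor, total=1).
Iteration 1: components of {Motor} -> Washer = 1*5 = 5, Widget = 1*5 = 5.
Iteration 2: components of {Washer,Widget} -> Base = 5*2 = 10, Hub = 5*3 = 15.
Iteration 3: components of {Base,Hub} -> Shaft = 10*3 = 30.
Iteration 4: no further components; recursion stops.
SUM(total) = 1 + 5 + 5 + 10 + 15 + 30 = 66.

66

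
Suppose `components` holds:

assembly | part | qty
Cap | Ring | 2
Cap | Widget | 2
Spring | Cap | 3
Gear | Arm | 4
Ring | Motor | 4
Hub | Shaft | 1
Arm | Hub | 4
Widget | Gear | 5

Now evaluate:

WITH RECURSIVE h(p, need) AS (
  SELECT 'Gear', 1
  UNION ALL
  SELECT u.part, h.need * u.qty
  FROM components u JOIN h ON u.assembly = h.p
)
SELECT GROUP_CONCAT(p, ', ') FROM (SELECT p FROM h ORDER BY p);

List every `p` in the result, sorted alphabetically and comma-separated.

Arm, Gear, Hub, Shaft

Base: (Gear, need=1).
Iteration 1: components of {Gear} -> Arm = 1*4 = 4.
Iteration 2: components of {Arm} -> Hub = 4*4 = 16.
Iteration 3: components of {Hub} -> Shaft = 16*1 = 16.
Iteration 4: no further components; recursion stops.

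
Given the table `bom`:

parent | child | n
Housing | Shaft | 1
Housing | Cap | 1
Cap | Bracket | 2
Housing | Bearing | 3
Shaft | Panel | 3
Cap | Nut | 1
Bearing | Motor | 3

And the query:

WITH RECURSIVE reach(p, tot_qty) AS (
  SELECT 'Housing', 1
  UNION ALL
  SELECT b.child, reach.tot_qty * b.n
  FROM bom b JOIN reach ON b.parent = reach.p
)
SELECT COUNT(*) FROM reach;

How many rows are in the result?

8

Base: (Housing, tot_qty=1).
Iteration 1: components of {Housing} -> Bearing = 1*3 = 3, Cap = 1*1 = 1, Shaft = 1*1 = 1.
Iteration 2: components of {Bearing,Cap,Shaft} -> Bracket = 1*2 = 2, Motor = 3*3 = 9, Nut = 1*1 = 1, Panel = 1*3 = 3.
Iteration 3: no further components; recursion stops.
Total rows emitted: 8.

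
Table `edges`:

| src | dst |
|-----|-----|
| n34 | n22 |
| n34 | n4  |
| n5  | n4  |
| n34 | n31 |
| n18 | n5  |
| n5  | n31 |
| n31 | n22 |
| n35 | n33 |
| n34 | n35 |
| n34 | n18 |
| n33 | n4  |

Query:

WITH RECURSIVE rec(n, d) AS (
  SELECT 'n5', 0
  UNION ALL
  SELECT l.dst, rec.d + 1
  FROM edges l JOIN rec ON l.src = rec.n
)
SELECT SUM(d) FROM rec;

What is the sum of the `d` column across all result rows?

Base: (n5, d=0).
Iteration 1: edges from {n5} -> (n31, d=1), (n4, d=1).
Iteration 2: edges from {n31,n4} -> (n22, d=2).
Iteration 3: no outgoing edges from {n22}; recursion stops.
SUM(d) = 0 + 1 + 1 + 2 = 4.

4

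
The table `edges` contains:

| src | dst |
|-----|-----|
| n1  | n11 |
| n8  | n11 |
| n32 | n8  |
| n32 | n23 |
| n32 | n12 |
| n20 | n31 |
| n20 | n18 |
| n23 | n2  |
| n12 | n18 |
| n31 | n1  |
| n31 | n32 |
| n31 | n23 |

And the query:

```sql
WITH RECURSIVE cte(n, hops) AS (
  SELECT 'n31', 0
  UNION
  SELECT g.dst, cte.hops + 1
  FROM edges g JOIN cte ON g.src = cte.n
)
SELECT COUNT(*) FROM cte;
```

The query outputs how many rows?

12

Base: (n31, hops=0).
Iteration 1: edges from {n31} -> (n1, hops=1), (n23, hops=1), (n32, hops=1).
Iteration 2: edges from {n1,n23,n32} -> (n11, hops=2), (n12, hops=2), (n2, hops=2), (n23, hops=2), (n8, hops=2).
Iteration 3: edges from {n11,n12,n2,n23,n8} -> (n11, hops=3), (n18, hops=3), (n2, hops=3).
Iteration 4: no outgoing edges from {n11,n18,n2}; recursion stops.
Total rows emitted: 12.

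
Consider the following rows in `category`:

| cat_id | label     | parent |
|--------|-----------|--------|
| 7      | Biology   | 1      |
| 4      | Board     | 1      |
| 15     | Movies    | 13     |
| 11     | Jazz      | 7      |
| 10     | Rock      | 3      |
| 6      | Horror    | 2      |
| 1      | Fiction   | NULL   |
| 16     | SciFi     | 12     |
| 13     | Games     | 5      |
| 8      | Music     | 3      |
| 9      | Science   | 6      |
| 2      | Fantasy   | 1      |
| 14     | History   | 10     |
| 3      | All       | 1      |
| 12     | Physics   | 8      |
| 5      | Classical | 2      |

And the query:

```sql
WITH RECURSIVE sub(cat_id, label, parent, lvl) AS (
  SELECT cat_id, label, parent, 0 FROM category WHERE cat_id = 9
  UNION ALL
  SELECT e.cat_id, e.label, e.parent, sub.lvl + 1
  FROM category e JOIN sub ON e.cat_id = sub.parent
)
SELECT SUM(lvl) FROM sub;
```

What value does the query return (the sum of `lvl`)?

Base: cat_id=9 (Science), parent=6, lvl 0.
Iteration 1: join on cat_id=6 -> Horror (id 6, parent=2, lvl 1).
Iteration 2: join on cat_id=2 -> Fantasy (id 2, parent=1, lvl 2).
Iteration 3: join on cat_id=1 -> Fiction (id 1, parent=NULL, lvl 3).
Iteration 4: parent is NULL; no match; recursion stops.
SUM(lvl) = 0 + 1 + 2 + 3 = 6.

6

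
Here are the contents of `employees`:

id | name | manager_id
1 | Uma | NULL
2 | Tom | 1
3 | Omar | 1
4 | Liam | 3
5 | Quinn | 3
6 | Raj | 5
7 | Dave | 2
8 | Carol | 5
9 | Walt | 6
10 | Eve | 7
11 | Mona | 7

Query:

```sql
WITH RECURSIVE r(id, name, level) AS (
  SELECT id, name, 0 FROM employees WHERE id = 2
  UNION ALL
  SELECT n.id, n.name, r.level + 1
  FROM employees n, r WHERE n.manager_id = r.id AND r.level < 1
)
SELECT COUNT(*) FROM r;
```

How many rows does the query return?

2

Base: id=2 (Tom) at level 0.
Iteration 1: rows with manager_id in {2} -> Dave (id 7, level 1).
Iteration 2: level < 1 fails for all current rows; recursion stops.
Total rows emitted: 2.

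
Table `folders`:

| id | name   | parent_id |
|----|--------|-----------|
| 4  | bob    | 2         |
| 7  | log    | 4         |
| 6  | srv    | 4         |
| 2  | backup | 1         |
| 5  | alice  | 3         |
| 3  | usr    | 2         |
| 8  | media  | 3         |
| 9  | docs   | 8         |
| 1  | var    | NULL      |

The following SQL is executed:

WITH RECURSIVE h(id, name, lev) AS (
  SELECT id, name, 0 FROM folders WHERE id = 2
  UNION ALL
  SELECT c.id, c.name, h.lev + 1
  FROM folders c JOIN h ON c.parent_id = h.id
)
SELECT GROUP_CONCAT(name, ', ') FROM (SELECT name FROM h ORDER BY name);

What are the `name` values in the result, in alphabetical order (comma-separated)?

alice, backup, bob, docs, log, media, srv, usr

Base: id=2 (backup) at lev 0.
Iteration 1: rows with parent_id in {2} -> usr (id 3, lev 1), bob (id 4, lev 1).
Iteration 2: rows with parent_id in {3,4} -> alice (id 5, lev 2), srv (id 6, lev 2), log (id 7, lev 2), media (id 8, lev 2).
Iteration 3: rows with parent_id in {5,6,7,8} -> docs (id 9, lev 3).
Iteration 4: no rows with parent_id in {9}; recursion stops.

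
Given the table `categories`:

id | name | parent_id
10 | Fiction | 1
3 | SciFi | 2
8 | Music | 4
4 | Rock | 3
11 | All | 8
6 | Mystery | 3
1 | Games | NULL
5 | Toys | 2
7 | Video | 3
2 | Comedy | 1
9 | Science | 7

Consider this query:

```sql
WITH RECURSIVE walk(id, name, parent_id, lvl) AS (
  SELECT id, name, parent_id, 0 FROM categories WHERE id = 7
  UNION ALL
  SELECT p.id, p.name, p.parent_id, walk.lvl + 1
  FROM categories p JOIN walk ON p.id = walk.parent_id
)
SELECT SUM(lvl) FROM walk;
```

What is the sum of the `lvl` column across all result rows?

Base: id=7 (Video), parent_id=3, lvl 0.
Iteration 1: join on id=3 -> SciFi (id 3, parent_id=2, lvl 1).
Iteration 2: join on id=2 -> Comedy (id 2, parent_id=1, lvl 2).
Iteration 3: join on id=1 -> Games (id 1, parent_id=NULL, lvl 3).
Iteration 4: parent_id is NULL; no match; recursion stops.
SUM(lvl) = 0 + 1 + 2 + 3 = 6.

6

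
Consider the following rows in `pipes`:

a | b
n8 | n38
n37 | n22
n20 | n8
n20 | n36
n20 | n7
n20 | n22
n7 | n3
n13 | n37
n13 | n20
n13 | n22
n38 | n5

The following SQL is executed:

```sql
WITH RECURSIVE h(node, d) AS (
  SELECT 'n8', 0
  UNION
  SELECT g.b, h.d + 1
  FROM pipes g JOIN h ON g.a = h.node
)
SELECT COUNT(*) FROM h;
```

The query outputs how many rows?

Base: (n8, d=0).
Iteration 1: edges from {n8} -> (n38, d=1).
Iteration 2: edges from {n38} -> (n5, d=2).
Iteration 3: no outgoing edges from {n5}; recursion stops.
Total rows emitted: 3.

3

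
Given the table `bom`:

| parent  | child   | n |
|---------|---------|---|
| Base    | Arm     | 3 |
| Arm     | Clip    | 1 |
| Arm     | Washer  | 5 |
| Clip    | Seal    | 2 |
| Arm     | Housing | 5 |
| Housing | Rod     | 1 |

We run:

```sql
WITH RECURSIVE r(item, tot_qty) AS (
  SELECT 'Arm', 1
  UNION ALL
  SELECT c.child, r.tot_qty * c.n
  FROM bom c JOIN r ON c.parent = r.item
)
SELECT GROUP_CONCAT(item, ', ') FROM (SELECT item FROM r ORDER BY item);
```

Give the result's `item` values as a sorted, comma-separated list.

Arm, Clip, Housing, Rod, Seal, Washer

Base: (Arm, tot_qty=1).
Iteration 1: components of {Arm} -> Clip = 1*1 = 1, Housing = 1*5 = 5, Washer = 1*5 = 5.
Iteration 2: components of {Clip,Housing,Washer} -> Rod = 5*1 = 5, Seal = 1*2 = 2.
Iteration 3: no further components; recursion stops.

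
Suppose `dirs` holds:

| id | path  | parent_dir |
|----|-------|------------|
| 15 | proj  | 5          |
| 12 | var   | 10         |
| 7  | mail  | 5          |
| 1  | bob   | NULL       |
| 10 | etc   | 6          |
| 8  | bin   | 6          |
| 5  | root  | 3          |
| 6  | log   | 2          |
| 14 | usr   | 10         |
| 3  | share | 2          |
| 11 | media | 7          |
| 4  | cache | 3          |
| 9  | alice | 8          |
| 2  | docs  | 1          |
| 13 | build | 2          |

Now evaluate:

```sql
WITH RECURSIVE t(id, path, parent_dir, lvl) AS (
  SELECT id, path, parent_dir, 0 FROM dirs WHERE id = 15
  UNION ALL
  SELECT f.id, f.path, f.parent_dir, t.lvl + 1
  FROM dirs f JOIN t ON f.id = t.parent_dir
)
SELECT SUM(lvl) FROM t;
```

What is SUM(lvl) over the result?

Base: id=15 (proj), parent_dir=5, lvl 0.
Iteration 1: join on id=5 -> root (id 5, parent_dir=3, lvl 1).
Iteration 2: join on id=3 -> share (id 3, parent_dir=2, lvl 2).
Iteration 3: join on id=2 -> docs (id 2, parent_dir=1, lvl 3).
Iteration 4: join on id=1 -> bob (id 1, parent_dir=NULL, lvl 4).
Iteration 5: parent_dir is NULL; no match; recursion stops.
SUM(lvl) = 0 + 1 + 2 + 3 + 4 = 10.

10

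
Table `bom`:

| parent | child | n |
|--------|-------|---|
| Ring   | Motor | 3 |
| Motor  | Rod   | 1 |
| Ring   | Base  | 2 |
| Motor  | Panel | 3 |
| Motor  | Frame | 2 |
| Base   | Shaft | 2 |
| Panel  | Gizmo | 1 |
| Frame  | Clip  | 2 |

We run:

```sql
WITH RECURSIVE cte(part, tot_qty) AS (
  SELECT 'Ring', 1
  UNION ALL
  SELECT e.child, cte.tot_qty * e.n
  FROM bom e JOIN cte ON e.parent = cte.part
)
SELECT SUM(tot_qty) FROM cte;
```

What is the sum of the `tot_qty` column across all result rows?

Base: (Ring, tot_qty=1).
Iteration 1: components of {Ring} -> Base = 1*2 = 2, Motor = 1*3 = 3.
Iteration 2: components of {Base,Motor} -> Frame = 3*2 = 6, Panel = 3*3 = 9, Rod = 3*1 = 3, Shaft = 2*2 = 4.
Iteration 3: components of {Frame,Panel,Rod,Shaft} -> Clip = 6*2 = 12, Gizmo = 9*1 = 9.
Iteration 4: no further components; recursion stops.
SUM(tot_qty) = 1 + 3 + 2 + 3 + 9 + 6 + 4 + 9 + 12 = 49.

49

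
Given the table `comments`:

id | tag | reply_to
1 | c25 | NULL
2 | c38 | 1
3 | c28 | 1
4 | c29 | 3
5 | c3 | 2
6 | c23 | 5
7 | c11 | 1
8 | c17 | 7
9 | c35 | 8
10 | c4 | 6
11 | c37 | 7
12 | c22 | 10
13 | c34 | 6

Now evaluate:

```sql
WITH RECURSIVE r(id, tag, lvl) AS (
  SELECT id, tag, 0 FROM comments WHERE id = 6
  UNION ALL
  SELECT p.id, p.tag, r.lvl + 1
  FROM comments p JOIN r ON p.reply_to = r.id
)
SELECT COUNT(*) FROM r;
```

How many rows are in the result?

Base: id=6 (c23) at lvl 0.
Iteration 1: rows with reply_to in {6} -> c4 (id 10, lvl 1), c34 (id 13, lvl 1).
Iteration 2: rows with reply_to in {10,13} -> c22 (id 12, lvl 2).
Iteration 3: no rows with reply_to in {12}; recursion stops.
Total rows emitted: 4.

4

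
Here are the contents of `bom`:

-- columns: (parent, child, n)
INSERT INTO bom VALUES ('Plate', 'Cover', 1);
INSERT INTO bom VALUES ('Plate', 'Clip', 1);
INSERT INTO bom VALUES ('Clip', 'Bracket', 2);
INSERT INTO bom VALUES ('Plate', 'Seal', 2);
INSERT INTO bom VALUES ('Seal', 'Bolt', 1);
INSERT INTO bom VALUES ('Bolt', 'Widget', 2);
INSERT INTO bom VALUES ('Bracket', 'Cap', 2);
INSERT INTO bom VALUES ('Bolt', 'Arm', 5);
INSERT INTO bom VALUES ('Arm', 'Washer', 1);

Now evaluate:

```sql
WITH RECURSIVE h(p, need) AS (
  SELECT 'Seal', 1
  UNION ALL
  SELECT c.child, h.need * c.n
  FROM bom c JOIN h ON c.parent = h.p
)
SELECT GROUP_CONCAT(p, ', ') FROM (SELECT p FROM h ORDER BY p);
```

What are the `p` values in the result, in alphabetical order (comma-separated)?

Arm, Bolt, Seal, Washer, Widget

Base: (Seal, need=1).
Iteration 1: components of {Seal} -> Bolt = 1*1 = 1.
Iteration 2: components of {Bolt} -> Arm = 1*5 = 5, Widget = 1*2 = 2.
Iteration 3: components of {Arm,Widget} -> Washer = 5*1 = 5.
Iteration 4: no further components; recursion stops.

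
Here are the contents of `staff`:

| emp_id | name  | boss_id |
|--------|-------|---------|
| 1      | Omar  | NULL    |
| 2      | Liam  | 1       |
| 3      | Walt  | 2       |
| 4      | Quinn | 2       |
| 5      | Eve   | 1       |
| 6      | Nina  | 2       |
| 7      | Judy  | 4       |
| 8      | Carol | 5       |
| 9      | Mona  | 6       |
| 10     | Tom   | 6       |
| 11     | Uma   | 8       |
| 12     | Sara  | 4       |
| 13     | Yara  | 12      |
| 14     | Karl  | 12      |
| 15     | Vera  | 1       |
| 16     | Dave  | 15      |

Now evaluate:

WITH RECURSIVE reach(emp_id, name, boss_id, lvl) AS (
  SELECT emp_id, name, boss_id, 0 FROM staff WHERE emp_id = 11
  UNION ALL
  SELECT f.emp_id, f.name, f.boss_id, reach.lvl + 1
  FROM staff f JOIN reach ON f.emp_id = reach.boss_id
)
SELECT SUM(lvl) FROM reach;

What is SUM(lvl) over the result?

Base: emp_id=11 (Uma), boss_id=8, lvl 0.
Iteration 1: join on emp_id=8 -> Carol (id 8, boss_id=5, lvl 1).
Iteration 2: join on emp_id=5 -> Eve (id 5, boss_id=1, lvl 2).
Iteration 3: join on emp_id=1 -> Omar (id 1, boss_id=NULL, lvl 3).
Iteration 4: boss_id is NULL; no match; recursion stops.
SUM(lvl) = 0 + 1 + 2 + 3 = 6.

6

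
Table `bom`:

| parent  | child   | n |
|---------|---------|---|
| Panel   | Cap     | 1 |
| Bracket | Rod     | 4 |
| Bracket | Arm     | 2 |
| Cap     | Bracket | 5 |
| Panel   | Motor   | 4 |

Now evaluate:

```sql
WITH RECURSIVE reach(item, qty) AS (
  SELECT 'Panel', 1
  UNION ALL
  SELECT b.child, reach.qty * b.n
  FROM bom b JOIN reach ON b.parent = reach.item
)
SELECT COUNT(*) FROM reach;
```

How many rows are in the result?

6

Base: (Panel, qty=1).
Iteration 1: components of {Panel} -> Cap = 1*1 = 1, Motor = 1*4 = 4.
Iteration 2: components of {Cap,Motor} -> Bracket = 1*5 = 5.
Iteration 3: components of {Bracket} -> Arm = 5*2 = 10, Rod = 5*4 = 20.
Iteration 4: no further components; recursion stops.
Total rows emitted: 6.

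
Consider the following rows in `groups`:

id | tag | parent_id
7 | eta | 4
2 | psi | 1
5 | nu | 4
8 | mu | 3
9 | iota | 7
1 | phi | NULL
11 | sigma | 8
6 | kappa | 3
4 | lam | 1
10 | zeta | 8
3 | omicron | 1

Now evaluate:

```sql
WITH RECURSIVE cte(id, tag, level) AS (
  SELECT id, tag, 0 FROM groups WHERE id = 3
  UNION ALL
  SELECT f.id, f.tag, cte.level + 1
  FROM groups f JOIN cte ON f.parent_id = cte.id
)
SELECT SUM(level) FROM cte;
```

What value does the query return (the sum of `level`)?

6

Base: id=3 (omicron) at level 0.
Iteration 1: rows with parent_id in {3} -> kappa (id 6, level 1), mu (id 8, level 1).
Iteration 2: rows with parent_id in {6,8} -> zeta (id 10, level 2), sigma (id 11, level 2).
Iteration 3: no rows with parent_id in {10,11}; recursion stops.
SUM(level) = 0 + 1 + 1 + 2 + 2 = 6.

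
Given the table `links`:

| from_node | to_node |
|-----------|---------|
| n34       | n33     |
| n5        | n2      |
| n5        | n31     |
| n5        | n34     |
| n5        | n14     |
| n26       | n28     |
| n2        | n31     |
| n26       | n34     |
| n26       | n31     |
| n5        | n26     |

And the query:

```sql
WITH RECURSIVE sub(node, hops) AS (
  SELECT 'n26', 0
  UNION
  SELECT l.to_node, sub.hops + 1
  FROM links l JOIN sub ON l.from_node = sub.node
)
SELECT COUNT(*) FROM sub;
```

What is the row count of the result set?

Base: (n26, hops=0).
Iteration 1: edges from {n26} -> (n28, hops=1), (n31, hops=1), (n34, hops=1).
Iteration 2: edges from {n28,n31,n34} -> (n33, hops=2).
Iteration 3: no outgoing edges from {n33}; recursion stops.
Total rows emitted: 5.

5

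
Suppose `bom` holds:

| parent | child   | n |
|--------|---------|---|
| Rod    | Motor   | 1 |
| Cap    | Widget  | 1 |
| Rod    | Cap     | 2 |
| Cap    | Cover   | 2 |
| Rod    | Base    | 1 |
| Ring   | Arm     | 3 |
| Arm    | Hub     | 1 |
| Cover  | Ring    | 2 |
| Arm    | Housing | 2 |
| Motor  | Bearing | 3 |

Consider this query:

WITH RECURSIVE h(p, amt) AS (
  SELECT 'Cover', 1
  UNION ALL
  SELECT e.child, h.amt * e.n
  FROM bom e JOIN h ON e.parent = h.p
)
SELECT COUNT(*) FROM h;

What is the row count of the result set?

5

Base: (Cover, amt=1).
Iteration 1: components of {Cover} -> Ring = 1*2 = 2.
Iteration 2: components of {Ring} -> Arm = 2*3 = 6.
Iteration 3: components of {Arm} -> Housing = 6*2 = 12, Hub = 6*1 = 6.
Iteration 4: no further components; recursion stops.
Total rows emitted: 5.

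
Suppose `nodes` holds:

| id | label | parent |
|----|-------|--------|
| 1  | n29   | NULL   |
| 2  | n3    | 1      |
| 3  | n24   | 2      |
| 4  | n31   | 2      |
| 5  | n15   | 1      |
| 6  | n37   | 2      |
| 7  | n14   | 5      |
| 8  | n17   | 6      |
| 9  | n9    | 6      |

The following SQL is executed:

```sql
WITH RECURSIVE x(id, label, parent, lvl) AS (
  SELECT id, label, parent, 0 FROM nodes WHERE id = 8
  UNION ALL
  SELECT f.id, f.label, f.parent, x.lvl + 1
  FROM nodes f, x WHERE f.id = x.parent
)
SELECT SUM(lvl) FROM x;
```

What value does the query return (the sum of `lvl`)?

6

Base: id=8 (n17), parent=6, lvl 0.
Iteration 1: join on id=6 -> n37 (id 6, parent=2, lvl 1).
Iteration 2: join on id=2 -> n3 (id 2, parent=1, lvl 2).
Iteration 3: join on id=1 -> n29 (id 1, parent=NULL, lvl 3).
Iteration 4: parent is NULL; no match; recursion stops.
SUM(lvl) = 0 + 1 + 2 + 3 = 6.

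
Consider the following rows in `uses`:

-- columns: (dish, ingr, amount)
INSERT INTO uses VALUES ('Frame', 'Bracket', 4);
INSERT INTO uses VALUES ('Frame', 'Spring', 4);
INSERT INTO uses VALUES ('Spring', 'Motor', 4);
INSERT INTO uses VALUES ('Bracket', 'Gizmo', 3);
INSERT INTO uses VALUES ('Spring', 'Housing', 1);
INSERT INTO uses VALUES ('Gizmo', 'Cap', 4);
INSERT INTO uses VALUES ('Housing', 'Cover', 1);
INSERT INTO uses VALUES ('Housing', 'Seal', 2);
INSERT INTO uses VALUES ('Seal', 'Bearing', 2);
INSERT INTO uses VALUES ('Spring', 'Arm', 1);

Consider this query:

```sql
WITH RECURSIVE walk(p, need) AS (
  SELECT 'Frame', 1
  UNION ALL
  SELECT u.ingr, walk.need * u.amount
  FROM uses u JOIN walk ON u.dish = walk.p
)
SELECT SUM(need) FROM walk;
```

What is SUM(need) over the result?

121

Base: (Frame, need=1).
Iteration 1: components of {Frame} -> Bracket = 1*4 = 4, Spring = 1*4 = 4.
Iteration 2: components of {Bracket,Spring} -> Arm = 4*1 = 4, Gizmo = 4*3 = 12, Housing = 4*1 = 4, Motor = 4*4 = 16.
Iteration 3: components of {Arm,Gizmo,Housing,Motor} -> Cap = 12*4 = 48, Cover = 4*1 = 4, Seal = 4*2 = 8.
Iteration 4: components of {Cap,Cover,Seal} -> Bearing = 8*2 = 16.
Iteration 5: no further components; recursion stops.
SUM(need) = 1 + 4 + 4 + 12 + 16 + 4 + 4 + 48 + 4 + 8 + 16 = 121.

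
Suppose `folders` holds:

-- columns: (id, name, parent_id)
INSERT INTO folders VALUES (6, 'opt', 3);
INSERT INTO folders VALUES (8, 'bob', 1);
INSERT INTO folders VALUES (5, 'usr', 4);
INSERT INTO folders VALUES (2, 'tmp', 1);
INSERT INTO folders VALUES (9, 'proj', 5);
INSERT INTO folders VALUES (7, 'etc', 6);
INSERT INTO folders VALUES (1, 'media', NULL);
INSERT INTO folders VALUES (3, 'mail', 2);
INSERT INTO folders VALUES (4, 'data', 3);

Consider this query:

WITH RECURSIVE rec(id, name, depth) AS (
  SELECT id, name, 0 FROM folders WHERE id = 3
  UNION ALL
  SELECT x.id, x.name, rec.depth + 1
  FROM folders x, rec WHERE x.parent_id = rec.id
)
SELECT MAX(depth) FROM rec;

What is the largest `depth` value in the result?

3

Base: id=3 (mail) at depth 0.
Iteration 1: rows with parent_id in {3} -> data (id 4, depth 1), opt (id 6, depth 1).
Iteration 2: rows with parent_id in {4,6} -> usr (id 5, depth 2), etc (id 7, depth 2).
Iteration 3: rows with parent_id in {5,7} -> proj (id 9, depth 3).
Iteration 4: no rows with parent_id in {9}; recursion stops.
depth values: 0, 1, 1, 2, 2, 3; the maximum is 3.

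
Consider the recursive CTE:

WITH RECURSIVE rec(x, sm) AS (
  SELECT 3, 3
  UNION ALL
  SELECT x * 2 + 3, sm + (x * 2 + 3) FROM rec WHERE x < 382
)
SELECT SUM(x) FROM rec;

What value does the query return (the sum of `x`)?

Base: x=3, sm=3.
Iteration 1: 3 < 382 holds -> x = 3 * 2 + 3 = 9, sm = 3 + 9 = 12.
Iteration 2: 9 < 382 holds -> x = 9 * 2 + 3 = 21, sm = 12 + 21 = 33.
Iteration 3: 21 < 382 holds -> x = 21 * 2 + 3 = 45, sm = 33 + 45 = 78.
Iteration 4: 45 < 382 holds -> x = 45 * 2 + 3 = 93, sm = 78 + 93 = 171.
Iteration 5: 93 < 382 holds -> x = 93 * 2 + 3 = 189, sm = 171 + 189 = 360.
Iteration 6: 189 < 382 holds -> x = 189 * 2 + 3 = 381, sm = 360 + 381 = 741.
Iteration 7: 381 < 382 holds -> x = 381 * 2 + 3 = 765, sm = 741 + 765 = 1506.
Iteration 8: 765 < 382 fails; recursion stops.
SUM(x) = 3 + 9 + 21 + 45 + 93 + 189 + 381 + 765 = 1506.

1506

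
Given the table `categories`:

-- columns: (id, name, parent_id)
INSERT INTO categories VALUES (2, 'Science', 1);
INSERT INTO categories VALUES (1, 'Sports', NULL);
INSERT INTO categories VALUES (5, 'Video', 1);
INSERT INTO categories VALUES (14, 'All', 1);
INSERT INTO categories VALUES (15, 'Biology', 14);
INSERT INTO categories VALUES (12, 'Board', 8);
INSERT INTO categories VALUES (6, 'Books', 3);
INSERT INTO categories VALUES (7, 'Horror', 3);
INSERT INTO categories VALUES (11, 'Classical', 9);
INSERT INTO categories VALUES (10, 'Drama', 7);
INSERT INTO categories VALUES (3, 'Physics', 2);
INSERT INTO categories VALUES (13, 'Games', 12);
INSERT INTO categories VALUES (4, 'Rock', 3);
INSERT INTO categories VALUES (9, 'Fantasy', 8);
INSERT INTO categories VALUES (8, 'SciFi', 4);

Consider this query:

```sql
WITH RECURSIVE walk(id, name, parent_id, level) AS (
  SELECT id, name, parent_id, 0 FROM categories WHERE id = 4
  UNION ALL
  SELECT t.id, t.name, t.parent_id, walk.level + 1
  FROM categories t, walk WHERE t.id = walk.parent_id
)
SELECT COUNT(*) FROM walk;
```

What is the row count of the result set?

4

Base: id=4 (Rock), parent_id=3, level 0.
Iteration 1: join on id=3 -> Physics (id 3, parent_id=2, level 1).
Iteration 2: join on id=2 -> Science (id 2, parent_id=1, level 2).
Iteration 3: join on id=1 -> Sports (id 1, parent_id=NULL, level 3).
Iteration 4: parent_id is NULL; no match; recursion stops.
Total rows emitted: 4.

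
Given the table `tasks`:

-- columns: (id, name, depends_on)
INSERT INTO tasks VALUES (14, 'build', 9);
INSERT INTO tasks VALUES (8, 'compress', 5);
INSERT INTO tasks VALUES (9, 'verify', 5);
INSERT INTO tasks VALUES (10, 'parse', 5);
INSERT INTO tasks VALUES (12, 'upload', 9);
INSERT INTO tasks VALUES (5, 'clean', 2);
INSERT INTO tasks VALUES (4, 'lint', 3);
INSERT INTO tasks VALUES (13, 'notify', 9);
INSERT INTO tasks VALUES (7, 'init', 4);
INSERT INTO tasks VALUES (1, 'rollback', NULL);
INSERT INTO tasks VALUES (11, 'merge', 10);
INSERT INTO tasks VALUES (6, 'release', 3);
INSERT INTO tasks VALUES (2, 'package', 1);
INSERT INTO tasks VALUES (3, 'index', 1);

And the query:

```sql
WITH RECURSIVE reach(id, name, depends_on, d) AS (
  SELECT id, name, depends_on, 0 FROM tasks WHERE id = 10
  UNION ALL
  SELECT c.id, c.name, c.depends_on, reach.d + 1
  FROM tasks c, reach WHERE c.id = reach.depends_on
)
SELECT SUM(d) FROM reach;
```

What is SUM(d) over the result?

6

Base: id=10 (parse), depends_on=5, d 0.
Iteration 1: join on id=5 -> clean (id 5, depends_on=2, d 1).
Iteration 2: join on id=2 -> package (id 2, depends_on=1, d 2).
Iteration 3: join on id=1 -> rollback (id 1, depends_on=NULL, d 3).
Iteration 4: depends_on is NULL; no match; recursion stops.
SUM(d) = 0 + 1 + 2 + 3 = 6.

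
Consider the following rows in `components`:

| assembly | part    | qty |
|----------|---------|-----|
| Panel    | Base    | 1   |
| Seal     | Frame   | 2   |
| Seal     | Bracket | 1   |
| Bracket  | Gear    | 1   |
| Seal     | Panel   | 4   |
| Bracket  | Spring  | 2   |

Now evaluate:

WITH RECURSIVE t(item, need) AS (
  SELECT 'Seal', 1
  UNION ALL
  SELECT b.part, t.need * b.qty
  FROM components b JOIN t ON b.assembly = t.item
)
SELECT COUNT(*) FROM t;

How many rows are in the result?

7

Base: (Seal, need=1).
Iteration 1: components of {Seal} -> Bracket = 1*1 = 1, Frame = 1*2 = 2, Panel = 1*4 = 4.
Iteration 2: components of {Bracket,Frame,Panel} -> Base = 4*1 = 4, Gear = 1*1 = 1, Spring = 1*2 = 2.
Iteration 3: no further components; recursion stops.
Total rows emitted: 7.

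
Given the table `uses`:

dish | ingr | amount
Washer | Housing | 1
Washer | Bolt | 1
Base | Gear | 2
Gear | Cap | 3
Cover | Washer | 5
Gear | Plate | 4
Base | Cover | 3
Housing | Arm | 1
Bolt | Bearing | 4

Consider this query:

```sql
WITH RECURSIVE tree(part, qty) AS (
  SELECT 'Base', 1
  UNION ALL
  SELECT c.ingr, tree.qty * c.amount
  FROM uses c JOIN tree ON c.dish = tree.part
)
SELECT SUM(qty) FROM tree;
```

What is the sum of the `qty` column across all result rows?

140

Base: (Base, qty=1).
Iteration 1: components of {Base} -> Cover = 1*3 = 3, Gear = 1*2 = 2.
Iteration 2: components of {Cover,Gear} -> Cap = 2*3 = 6, Plate = 2*4 = 8, Washer = 3*5 = 15.
Iteration 3: components of {Cap,Plate,Washer} -> Bolt = 15*1 = 15, Housing = 15*1 = 15.
Iteration 4: components of {Bolt,Housing} -> Arm = 15*1 = 15, Bearing = 15*4 = 60.
Iteration 5: no further components; recursion stops.
SUM(qty) = 1 + 3 + 2 + 15 + 6 + 8 + 15 + 15 + 60 + 15 = 140.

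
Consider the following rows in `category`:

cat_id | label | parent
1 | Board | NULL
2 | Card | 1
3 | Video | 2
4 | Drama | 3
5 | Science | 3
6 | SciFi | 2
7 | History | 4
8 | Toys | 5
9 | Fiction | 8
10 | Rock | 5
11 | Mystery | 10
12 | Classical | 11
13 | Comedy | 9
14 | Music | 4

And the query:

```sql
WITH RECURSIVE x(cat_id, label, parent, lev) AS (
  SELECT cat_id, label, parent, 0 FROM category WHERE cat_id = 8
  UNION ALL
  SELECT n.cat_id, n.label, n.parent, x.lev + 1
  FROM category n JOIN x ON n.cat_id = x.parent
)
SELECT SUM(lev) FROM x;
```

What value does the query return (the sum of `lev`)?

10

Base: cat_id=8 (Toys), parent=5, lev 0.
Iteration 1: join on cat_id=5 -> Science (id 5, parent=3, lev 1).
Iteration 2: join on cat_id=3 -> Video (id 3, parent=2, lev 2).
Iteration 3: join on cat_id=2 -> Card (id 2, parent=1, lev 3).
Iteration 4: join on cat_id=1 -> Board (id 1, parent=NULL, lev 4).
Iteration 5: parent is NULL; no match; recursion stops.
SUM(lev) = 0 + 1 + 2 + 3 + 4 = 10.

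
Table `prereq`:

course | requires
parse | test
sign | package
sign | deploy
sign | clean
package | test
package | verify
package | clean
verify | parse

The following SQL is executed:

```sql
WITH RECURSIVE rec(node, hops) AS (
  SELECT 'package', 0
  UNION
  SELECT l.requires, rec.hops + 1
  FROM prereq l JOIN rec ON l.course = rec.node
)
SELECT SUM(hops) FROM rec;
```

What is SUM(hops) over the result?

8

Base: (package, hops=0).
Iteration 1: edges from {package} -> (clean, hops=1), (test, hops=1), (verify, hops=1).
Iteration 2: edges from {clean,test,verify} -> (parse, hops=2).
Iteration 3: edges from {parse} -> (test, hops=3).
Iteration 4: no outgoing edges from {test}; recursion stops.
SUM(hops) = 0 + 1 + 1 + 1 + 2 + 3 = 8.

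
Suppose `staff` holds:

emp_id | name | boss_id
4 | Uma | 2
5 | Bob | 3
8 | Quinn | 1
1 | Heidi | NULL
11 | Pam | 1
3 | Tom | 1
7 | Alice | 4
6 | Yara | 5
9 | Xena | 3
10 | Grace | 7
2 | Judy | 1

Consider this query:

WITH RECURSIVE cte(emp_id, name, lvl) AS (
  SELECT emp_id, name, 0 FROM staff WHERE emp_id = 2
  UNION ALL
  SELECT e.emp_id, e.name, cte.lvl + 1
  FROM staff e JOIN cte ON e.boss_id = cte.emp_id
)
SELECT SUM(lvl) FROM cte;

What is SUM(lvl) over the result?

Base: emp_id=2 (Judy) at lvl 0.
Iteration 1: rows with boss_id in {2} -> Uma (id 4, lvl 1).
Iteration 2: rows with boss_id in {4} -> Alice (id 7, lvl 2).
Iteration 3: rows with boss_id in {7} -> Grace (id 10, lvl 3).
Iteration 4: no rows with boss_id in {10}; recursion stops.
SUM(lvl) = 0 + 1 + 2 + 3 = 6.

6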